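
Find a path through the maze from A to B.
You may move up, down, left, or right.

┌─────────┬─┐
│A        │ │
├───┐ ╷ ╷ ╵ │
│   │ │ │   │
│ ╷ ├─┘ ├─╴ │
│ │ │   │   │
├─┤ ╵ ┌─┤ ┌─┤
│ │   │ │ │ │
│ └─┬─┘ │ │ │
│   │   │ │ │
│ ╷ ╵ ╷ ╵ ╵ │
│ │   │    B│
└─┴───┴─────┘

Finding the shortest path through the maze:
Path length: 12 steps
Directions: right → right → right → right → down → right → down → left → down → down → down → right

Solution:

┌─────────┬─┐
│A → → → ↓│ │
├───┐ ╷ ╷ ╵ │
│   │ │ │↳ ↓│
│ ╷ ├─┘ ├─╴ │
│ │ │   │↓ ↲│
├─┤ ╵ ┌─┤ ┌─┤
│ │   │ │↓│ │
│ └─┬─┘ │ │ │
│   │   │↓│ │
│ ╷ ╵ ╷ ╵ ╵ │
│ │   │  ↳ B│
└─┴───┴─────┘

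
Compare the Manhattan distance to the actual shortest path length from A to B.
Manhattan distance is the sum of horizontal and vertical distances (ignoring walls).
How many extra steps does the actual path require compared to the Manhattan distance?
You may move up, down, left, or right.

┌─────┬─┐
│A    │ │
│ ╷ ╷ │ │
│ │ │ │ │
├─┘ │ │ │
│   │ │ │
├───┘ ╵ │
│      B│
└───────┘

Manhattan distance: |3 - 0| + |3 - 0| = 6
Actual path length: 6
Extra steps: 6 - 6 = 0

Solution:

┌─────┬─┐
│A → ↓│ │
│ ╷ ╷ │ │
│ │ │↓│ │
├─┘ │ │ │
│   │↓│ │
├───┘ ╵ │
│    ↳ B│
└───────┘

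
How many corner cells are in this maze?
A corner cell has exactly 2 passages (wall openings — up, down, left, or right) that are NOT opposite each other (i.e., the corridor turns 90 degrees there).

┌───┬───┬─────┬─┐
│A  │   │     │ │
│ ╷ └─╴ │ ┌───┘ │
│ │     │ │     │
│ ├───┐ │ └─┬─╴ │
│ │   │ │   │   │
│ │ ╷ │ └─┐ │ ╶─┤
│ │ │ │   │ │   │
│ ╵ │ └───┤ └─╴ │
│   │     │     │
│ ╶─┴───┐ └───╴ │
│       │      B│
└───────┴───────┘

Counting corner cells (2 non-opposite passages):
Total corners: 21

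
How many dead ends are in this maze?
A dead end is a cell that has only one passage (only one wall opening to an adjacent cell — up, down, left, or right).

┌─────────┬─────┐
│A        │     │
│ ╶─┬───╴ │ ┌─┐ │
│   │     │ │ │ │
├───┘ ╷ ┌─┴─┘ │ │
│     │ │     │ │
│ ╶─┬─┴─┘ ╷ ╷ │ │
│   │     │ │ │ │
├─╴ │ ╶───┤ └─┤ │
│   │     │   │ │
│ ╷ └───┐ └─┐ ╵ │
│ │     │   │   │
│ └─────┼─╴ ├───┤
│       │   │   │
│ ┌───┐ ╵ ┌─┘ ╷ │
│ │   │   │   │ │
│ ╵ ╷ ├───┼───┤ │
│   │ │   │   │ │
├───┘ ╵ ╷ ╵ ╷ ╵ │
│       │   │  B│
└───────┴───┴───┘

Checking each cell for number of passages:

Dead ends found at positions:
  (1, 1)
  (1, 5)
  (1, 6)
  (2, 3)
  (3, 6)
  (5, 3)
  (7, 5)
  (9, 0)
Total dead ends: 8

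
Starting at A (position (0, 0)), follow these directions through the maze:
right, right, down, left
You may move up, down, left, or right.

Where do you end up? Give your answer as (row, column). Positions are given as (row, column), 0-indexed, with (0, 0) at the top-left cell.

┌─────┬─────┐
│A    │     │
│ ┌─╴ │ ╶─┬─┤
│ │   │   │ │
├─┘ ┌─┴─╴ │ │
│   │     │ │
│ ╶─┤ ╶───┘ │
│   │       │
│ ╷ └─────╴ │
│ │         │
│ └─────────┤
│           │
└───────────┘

Following directions step by step:
Start: (0, 0)
  right: (0, 0) → (0, 1)
  right: (0, 1) → (0, 2)
  down: (0, 2) → (1, 2)
  left: (1, 2) → (1, 1)
Final position: (1, 1)

Path taken:

┌─────┬─────┐
│A → ↓│     │
│ ┌─╴ │ ╶─┬─┤
│ │B ↲│   │ │
├─┘ ┌─┴─╴ │ │
│   │     │ │
│ ╶─┤ ╶───┘ │
│   │       │
│ ╷ └─────╴ │
│ │         │
│ └─────────┤
│           │
└───────────┘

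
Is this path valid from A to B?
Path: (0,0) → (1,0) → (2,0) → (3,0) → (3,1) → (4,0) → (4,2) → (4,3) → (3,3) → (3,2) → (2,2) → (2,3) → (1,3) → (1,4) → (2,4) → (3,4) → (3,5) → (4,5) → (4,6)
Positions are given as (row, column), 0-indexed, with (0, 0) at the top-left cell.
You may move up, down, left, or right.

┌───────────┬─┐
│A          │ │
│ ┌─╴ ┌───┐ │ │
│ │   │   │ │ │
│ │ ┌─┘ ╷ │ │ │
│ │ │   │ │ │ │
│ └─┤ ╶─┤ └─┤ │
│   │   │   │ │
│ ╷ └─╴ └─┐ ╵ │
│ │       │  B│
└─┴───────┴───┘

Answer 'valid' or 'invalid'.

Checking path validity:
Result: Invalid move at step 5: cannot move from (3, 1) to (4, 0).

invalid

Correct solution:

┌───────────┬─┐
│A          │ │
│ ┌─╴ ┌───┐ │ │
│↓│   │↱ ↓│ │ │
│ │ ┌─┘ ╷ │ │ │
│↓│ │↱ ↑│↓│ │ │
│ └─┤ ╶─┤ └─┤ │
│↳ ↓│↑ ↰│↳ ↓│ │
│ ╷ └─╴ └─┐ ╵ │
│ │↳ → ↑  │↳ B│
└─┴───────┴───┘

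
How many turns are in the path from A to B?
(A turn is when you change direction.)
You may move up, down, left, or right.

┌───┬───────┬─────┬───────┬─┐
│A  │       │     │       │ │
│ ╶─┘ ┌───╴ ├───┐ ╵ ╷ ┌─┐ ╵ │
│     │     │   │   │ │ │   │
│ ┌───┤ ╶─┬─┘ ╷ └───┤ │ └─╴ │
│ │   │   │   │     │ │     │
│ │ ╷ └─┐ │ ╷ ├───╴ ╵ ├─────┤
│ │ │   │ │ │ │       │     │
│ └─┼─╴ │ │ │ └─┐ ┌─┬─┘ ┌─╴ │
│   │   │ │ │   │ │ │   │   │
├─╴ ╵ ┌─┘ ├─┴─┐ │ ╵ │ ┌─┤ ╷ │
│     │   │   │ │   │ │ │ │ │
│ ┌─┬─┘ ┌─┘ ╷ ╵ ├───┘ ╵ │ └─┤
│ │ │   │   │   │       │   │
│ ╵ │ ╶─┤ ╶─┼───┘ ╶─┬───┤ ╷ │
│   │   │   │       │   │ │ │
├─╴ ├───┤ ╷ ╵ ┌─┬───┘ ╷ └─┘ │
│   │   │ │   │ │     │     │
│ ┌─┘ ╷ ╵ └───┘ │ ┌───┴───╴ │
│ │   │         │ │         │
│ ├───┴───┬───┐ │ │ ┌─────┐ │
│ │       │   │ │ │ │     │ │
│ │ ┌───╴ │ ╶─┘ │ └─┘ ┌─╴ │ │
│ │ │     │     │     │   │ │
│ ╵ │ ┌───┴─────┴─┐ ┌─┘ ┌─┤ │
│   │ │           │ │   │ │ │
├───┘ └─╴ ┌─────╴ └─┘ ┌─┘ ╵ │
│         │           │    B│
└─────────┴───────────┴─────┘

Directions: down, down, down, down, right, down, left, down, down, right, down, left, down, down, down, down, right, up, up, right, right, right, down, left, left, down, down, right, right, up, right, right, right, right, down, right, right, up, right, up, right, up, left, left, down, left, left, up, up, up, right, right, up, right, down, right, right, down, down, down, down, down
Number of turns: 34

Solution:

┌───┬───────┬─────┬───────┬─┐
│A  │       │     │       │ │
│ ╶─┘ ┌───╴ ├───┐ ╵ ╷ ┌─┐ ╵ │
│↓    │     │   │   │ │ │   │
│ ┌───┤ ╶─┬─┘ ╷ └───┤ │ └─╴ │
│↓│   │   │   │     │ │     │
│ │ ╷ └─┐ │ ╷ ├───╴ ╵ ├─────┤
│↓│ │   │ │ │ │       │     │
│ └─┼─╴ │ │ │ └─┐ ┌─┬─┘ ┌─╴ │
│↳ ↓│   │ │ │   │ │ │   │   │
├─╴ ╵ ┌─┘ ├─┴─┐ │ ╵ │ ┌─┤ ╷ │
│↓ ↲  │   │   │ │   │ │ │ │ │
│ ┌─┬─┘ ┌─┘ ╷ ╵ ├───┘ ╵ │ └─┤
│↓│ │   │   │   │       │   │
│ ╵ │ ╶─┤ ╶─┼───┘ ╶─┬───┤ ╷ │
│↳ ↓│   │   │       │↱ ↓│ │ │
├─╴ ├───┤ ╷ ╵ ┌─┬───┘ ╷ └─┘ │
│↓ ↲│   │ │   │ │↱ → ↑│↳ → ↓│
│ ┌─┘ ╷ ╵ └───┘ │ ┌───┴───╴ │
│↓│   │         │↑│        ↓│
│ ├───┴───┬───┐ │ │ ┌─────┐ │
│↓│↱ → → ↓│   │ │↑│ │↓ ← ↰│↓│
│ │ ┌───╴ │ ╶─┘ │ └─┘ ┌─╴ │ │
│↓│↑│↓ ← ↲│     │↑ ← ↲│↱ ↑│↓│
│ ╵ │ ┌───┴─────┴─┐ ┌─┘ ┌─┤ │
│↳ ↑│↓│  ↱ → → → ↓│ │↱ ↑│ │↓│
├───┘ └─╴ ┌─────╴ └─┘ ┌─┘ ╵ │
│    ↳ → ↑│      ↳ → ↑│    B│
└─────────┴───────────┴─────┘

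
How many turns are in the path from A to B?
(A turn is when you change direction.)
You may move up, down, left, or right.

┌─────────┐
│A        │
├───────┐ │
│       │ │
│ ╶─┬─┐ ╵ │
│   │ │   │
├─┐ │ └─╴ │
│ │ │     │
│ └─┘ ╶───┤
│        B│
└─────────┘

Directions: right, right, right, right, down, down, down, left, left, down, right, right
Number of turns: 4

Solution:

┌─────────┐
│A → → → ↓│
├───────┐ │
│       │↓│
│ ╶─┬─┐ ╵ │
│   │ │  ↓│
├─┐ │ └─╴ │
│ │ │↓ ← ↲│
│ └─┘ ╶───┤
│    ↳ → B│
└─────────┘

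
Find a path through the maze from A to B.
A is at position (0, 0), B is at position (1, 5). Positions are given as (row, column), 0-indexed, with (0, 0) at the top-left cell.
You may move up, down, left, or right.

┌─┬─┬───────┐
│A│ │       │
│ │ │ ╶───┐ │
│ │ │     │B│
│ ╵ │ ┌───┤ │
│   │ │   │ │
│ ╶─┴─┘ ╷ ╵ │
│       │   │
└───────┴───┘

Finding the shortest path from (0, 0) to (1, 5):
Path length: 12 steps
Directions: down → down → down → right → right → right → up → right → down → right → up → up

Solution:

┌─┬─┬───────┐
│A│ │       │
│ │ │ ╶───┐ │
│↓│ │     │B│
│ ╵ │ ┌───┤ │
│↓  │ │↱ ↓│↑│
│ ╶─┴─┘ ╷ ╵ │
│↳ → → ↑│↳ ↑│
└───────┴───┘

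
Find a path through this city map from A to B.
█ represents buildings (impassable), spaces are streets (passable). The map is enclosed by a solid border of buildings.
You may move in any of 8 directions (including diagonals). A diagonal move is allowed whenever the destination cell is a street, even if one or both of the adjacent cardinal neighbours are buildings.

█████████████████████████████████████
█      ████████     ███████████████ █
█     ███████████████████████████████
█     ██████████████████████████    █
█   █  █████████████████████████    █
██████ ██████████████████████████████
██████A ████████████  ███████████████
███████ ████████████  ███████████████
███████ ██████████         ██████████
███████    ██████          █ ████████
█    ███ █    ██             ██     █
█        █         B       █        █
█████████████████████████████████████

Finding the shortest path from A to B:
Movement: 8-directional
Path length: 14 steps
Directions: down-right → down → down-right → right → right → down-right → right → right → down-right → right → right → right → right → right

Solution:

█████████████████████████████████████
█      ████████     ███████████████ █
█     ███████████████████████████████
█     ██████████████████████████    █
█   █  █████████████████████████    █
██████ ██████████████████████████████
██████A ████████████  ███████████████
███████↓████████████  ███████████████
███████↘██████████         ██████████
███████ →→↘██████          █ ████████
█    ███ █ →→↘██             ██     █
█        █    →→→→→B       █        █
█████████████████████████████████████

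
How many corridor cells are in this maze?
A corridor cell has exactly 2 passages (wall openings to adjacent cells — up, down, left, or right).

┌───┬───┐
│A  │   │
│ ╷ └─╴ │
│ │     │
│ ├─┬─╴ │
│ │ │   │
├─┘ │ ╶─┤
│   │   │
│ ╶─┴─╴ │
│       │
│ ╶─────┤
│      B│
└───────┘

Counting cells with exactly 2 passages:
Total corridor cells: 18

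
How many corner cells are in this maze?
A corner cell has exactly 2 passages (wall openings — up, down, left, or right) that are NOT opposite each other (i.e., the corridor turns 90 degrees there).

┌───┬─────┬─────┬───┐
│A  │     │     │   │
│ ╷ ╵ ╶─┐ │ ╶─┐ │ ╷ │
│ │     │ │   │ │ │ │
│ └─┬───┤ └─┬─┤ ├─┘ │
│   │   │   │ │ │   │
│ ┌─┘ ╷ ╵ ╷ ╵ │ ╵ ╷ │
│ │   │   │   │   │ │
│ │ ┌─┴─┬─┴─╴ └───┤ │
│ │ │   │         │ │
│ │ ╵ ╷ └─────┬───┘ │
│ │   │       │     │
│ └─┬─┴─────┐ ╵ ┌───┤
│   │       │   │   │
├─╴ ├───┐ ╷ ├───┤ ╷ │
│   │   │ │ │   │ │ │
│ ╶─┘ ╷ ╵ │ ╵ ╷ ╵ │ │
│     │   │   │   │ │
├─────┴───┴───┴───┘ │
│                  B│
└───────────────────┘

Counting corner cells (2 non-opposite passages):
Total corners: 51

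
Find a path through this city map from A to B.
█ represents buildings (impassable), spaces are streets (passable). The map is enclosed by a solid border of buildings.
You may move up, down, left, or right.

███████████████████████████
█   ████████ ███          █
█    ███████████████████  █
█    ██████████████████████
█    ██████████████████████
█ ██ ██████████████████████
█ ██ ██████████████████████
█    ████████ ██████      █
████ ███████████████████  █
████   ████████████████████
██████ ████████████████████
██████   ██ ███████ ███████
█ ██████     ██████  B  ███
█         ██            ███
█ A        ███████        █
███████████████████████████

Finding the shortest path from A to B:
Movement: cardinal only
Path length: 23 steps
Directions: up → right → right → right → right → right → right → up → right → right → right → right → down → right → right → right → right → right → right → right → up → right → right

Solution:

███████████████████████████
█   ████████ ███          █
█    ███████████████████  █
█    ██████████████████████
█    ██████████████████████
█ ██ ██████████████████████
█ ██ ██████████████████████
█    ████████ ██████      █
████ ███████████████████  █
████   ████████████████████
██████ ████████████████████
██████   ██ ███████ ███████
█ ██████↱→→→↓██████↱→B  ███
█ ↱→→→→→↑ ██↳→→→→→→↑    ███
█ A        ███████        █
███████████████████████████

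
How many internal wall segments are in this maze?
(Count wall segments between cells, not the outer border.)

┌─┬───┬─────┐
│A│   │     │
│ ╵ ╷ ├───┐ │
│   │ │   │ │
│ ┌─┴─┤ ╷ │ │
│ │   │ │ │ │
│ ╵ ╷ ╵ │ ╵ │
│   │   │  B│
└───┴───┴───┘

Counting internal wall segments:
Total internal walls: 15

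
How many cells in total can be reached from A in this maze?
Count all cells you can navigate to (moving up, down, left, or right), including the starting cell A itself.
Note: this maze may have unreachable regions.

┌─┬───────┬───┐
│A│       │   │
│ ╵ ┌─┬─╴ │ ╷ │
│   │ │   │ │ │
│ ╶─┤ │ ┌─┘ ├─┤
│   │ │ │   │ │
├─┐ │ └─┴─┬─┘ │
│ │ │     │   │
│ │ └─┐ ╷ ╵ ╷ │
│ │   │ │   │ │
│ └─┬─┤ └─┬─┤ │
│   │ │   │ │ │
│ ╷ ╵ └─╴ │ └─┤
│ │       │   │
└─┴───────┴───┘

Using BFS/flood-fill to find all reachable cells from A:
Maze size: 7 × 7 = 49 total cells
34 cell(s) are walled off and cannot be reached from A.
Reachable cells: 15

Reachable region (· marks reachable cells):

┌─┬───────┬───┐
│A│· · · ·│   │
│ ╵ ┌─┬─╴ │ ╷ │
│· ·│ │· ·│ │ │
│ ╶─┤ │ ┌─┘ ├─┤
│· ·│ │·│   │ │
├─┐ │ └─┴─┬─┘ │
│ │·│     │   │
│ │ └─┐ ╷ ╵ ╷ │
│ │· ·│ │   │ │
│ └─┬─┤ └─┬─┤ │
│   │ │   │ │ │
│ ╷ ╵ └─╴ │ └─┤
│ │       │   │
└─┴───────┴───┘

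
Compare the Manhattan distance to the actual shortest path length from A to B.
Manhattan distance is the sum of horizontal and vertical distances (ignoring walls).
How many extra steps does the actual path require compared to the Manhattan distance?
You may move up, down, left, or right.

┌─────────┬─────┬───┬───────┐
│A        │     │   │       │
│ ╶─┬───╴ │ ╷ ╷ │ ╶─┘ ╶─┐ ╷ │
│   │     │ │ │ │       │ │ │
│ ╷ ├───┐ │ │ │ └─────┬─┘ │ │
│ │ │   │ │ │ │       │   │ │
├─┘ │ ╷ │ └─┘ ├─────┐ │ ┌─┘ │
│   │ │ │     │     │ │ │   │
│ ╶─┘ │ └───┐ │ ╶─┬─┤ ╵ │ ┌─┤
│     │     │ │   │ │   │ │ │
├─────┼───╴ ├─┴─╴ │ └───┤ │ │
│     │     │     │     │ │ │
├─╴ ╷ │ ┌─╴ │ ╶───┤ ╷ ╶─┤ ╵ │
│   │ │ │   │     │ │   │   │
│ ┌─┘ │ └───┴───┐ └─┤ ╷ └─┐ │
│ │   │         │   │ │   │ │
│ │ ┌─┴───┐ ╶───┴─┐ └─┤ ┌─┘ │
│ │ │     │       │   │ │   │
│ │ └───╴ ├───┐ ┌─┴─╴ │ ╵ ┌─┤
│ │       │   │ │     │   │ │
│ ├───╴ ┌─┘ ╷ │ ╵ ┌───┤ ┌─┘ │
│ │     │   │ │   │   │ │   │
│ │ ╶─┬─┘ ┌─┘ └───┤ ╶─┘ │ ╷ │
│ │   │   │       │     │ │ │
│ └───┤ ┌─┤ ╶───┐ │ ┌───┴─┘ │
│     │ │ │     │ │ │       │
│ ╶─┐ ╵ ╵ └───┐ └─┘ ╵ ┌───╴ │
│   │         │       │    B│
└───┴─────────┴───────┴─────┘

Manhattan distance: |13 - 0| + |13 - 0| = 26
Actual path length: 52
Extra steps: 52 - 26 = 26

Solution:

┌─────────┬─────┬───┬───────┐
│A → → → ↓│  ↱ ↓│   │    ↱ ↓│
│ ╶─┬───╴ │ ╷ ╷ │ ╶─┘ ╶─┐ ╷ │
│   │    ↓│ │↑│↓│       │↑│↓│
│ ╷ ├───┐ │ │ │ └─────┬─┘ │ │
│ │ │   │↓│ │↑│↳ → → ↓│↱ ↑│↓│
├─┘ │ ╷ │ └─┘ ├─────┐ │ ┌─┘ │
│   │ │ │↳ → ↑│     │↓│↑│↓ ↲│
│ ╶─┘ │ └───┐ │ ╶─┬─┤ ╵ │ ┌─┤
│     │     │ │   │ │↳ ↑│↓│ │
├─────┼───╴ ├─┴─╴ │ └───┤ │ │
│     │     │     │     │↓│ │
├─╴ ╷ │ ┌─╴ │ ╶───┤ ╷ ╶─┤ ╵ │
│   │ │ │   │     │ │   │↳ ↓│
│ ┌─┘ │ └───┴───┐ └─┤ ╷ └─┐ │
│ │   │         │   │ │   │↓│
│ │ ┌─┴───┐ ╶───┴─┐ └─┤ ┌─┘ │
│ │ │     │       │   │ │↓ ↲│
│ │ └───╴ ├───┐ ┌─┴─╴ │ ╵ ┌─┤
│ │       │   │ │     │↓ ↲│ │
│ ├───╴ ┌─┘ ╷ │ ╵ ┌───┤ ┌─┘ │
│ │     │   │ │   │   │↓│   │
│ │ ╶─┬─┘ ┌─┘ └───┤ ╶─┘ │ ╷ │
│ │   │   │       │↓ ← ↲│ │ │
│ └───┤ ┌─┤ ╶───┐ │ ┌───┴─┘ │
│     │ │ │     │ │↓│↱ → → ↓│
│ ╶─┐ ╵ ╵ └───┐ └─┘ ╵ ┌───╴ │
│   │         │    ↳ ↑│    B│
└───┴─────────┴───────┴─────┘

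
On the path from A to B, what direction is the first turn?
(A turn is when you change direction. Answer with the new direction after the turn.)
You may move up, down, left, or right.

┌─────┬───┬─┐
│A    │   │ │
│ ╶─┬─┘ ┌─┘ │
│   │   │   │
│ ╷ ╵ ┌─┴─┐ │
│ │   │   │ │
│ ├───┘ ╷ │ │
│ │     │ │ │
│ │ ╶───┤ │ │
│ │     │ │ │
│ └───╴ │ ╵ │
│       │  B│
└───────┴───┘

Directions: down, down, down, down, down, right, right, right, up, left, left, up, right, right, up, right, down, down, down, right
First turn direction: right

Solution:

┌─────┬───┬─┐
│A    │   │ │
│ ╶─┬─┘ ┌─┘ │
│↓  │   │   │
│ ╷ ╵ ┌─┴─┐ │
│↓│   │↱ ↓│ │
│ ├───┘ ╷ │ │
│↓│↱ → ↑│↓│ │
│ │ ╶───┤ │ │
│↓│↑ ← ↰│↓│ │
│ └───╴ │ ╵ │
│↳ → → ↑│↳ B│
└───────┴───┘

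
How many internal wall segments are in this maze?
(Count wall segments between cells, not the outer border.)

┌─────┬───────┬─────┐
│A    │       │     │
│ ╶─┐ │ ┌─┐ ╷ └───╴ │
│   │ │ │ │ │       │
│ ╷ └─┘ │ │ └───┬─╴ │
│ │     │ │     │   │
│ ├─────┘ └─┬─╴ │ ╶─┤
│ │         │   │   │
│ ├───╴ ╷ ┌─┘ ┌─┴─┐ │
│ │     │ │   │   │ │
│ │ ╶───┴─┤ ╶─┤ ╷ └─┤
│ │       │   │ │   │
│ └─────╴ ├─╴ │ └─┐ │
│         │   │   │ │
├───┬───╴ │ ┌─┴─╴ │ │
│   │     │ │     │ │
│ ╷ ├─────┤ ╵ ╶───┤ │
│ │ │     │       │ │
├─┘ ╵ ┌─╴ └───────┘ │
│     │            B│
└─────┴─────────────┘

Counting internal wall segments:
Total internal walls: 81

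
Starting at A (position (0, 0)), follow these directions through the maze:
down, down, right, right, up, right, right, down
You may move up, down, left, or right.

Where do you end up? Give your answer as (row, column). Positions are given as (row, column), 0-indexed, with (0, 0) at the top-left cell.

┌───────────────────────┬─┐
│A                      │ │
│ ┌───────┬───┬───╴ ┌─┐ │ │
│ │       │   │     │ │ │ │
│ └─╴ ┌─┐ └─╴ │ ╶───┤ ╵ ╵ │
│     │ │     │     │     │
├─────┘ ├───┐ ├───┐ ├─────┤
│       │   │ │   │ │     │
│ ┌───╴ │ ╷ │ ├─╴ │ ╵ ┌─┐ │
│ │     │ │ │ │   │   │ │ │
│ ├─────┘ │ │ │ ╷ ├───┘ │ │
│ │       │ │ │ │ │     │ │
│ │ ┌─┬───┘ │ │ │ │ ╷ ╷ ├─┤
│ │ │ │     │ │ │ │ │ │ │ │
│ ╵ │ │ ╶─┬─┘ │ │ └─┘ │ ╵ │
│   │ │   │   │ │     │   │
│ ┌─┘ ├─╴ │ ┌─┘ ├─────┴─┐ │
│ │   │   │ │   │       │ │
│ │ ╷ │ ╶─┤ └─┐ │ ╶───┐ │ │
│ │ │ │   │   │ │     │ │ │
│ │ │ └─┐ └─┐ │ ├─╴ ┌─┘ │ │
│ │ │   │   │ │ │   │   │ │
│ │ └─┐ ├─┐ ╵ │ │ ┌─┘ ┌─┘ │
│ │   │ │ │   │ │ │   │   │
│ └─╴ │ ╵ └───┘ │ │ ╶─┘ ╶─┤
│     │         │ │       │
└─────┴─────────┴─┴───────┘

Following directions step by step:
Start: (0, 0)
  down: (0, 0) → (1, 0)
  down: (1, 0) → (2, 0)
  right: (2, 0) → (2, 1)
  right: (2, 1) → (2, 2)
  up: (2, 2) → (1, 2)
  right: (1, 2) → (1, 3)
  right: (1, 3) → (1, 4)
  down: (1, 4) → (2, 4)
Final position: (2, 4)

Path taken:

┌───────────────────────┬─┐
│A                      │ │
│ ┌───────┬───┬───╴ ┌─┐ │ │
│↓│  ↱ → ↓│   │     │ │ │ │
│ └─╴ ┌─┐ └─╴ │ ╶───┤ ╵ ╵ │
│↳ → ↑│ │B    │     │     │
├─────┘ ├───┐ ├───┐ ├─────┤
│       │   │ │   │ │     │
│ ┌───╴ │ ╷ │ ├─╴ │ ╵ ┌─┐ │
│ │     │ │ │ │   │   │ │ │
│ ├─────┘ │ │ │ ╷ ├───┘ │ │
│ │       │ │ │ │ │     │ │
│ │ ┌─┬───┘ │ │ │ │ ╷ ╷ ├─┤
│ │ │ │     │ │ │ │ │ │ │ │
│ ╵ │ │ ╶─┬─┘ │ │ └─┘ │ ╵ │
│   │ │   │   │ │     │   │
│ ┌─┘ ├─╴ │ ┌─┘ ├─────┴─┐ │
│ │   │   │ │   │       │ │
│ │ ╷ │ ╶─┤ └─┐ │ ╶───┐ │ │
│ │ │ │   │   │ │     │ │ │
│ │ │ └─┐ └─┐ │ ├─╴ ┌─┘ │ │
│ │ │   │   │ │ │   │   │ │
│ │ └─┐ ├─┐ ╵ │ │ ┌─┘ ┌─┘ │
│ │   │ │ │   │ │ │   │   │
│ └─╴ │ ╵ └───┘ │ │ ╶─┘ ╶─┤
│     │         │ │       │
└─────┴─────────┴─┴───────┘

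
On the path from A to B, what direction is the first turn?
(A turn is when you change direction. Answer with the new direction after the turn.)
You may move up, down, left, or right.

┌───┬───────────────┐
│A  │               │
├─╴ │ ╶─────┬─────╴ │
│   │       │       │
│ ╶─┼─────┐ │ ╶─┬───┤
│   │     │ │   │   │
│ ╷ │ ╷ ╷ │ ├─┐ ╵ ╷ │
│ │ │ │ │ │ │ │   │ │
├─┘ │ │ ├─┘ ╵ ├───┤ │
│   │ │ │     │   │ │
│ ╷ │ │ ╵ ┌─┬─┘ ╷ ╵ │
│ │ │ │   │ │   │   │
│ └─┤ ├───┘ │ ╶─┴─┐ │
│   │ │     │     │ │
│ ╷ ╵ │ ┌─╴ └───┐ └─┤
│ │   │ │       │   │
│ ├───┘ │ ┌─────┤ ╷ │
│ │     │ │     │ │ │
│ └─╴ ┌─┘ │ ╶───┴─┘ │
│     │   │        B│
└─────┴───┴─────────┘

Directions: right, down, left, down, right, down, down, left, down, down, right, down, right, up, up, up, up, up, right, down, down, down, right, up, right, up, up, up, left, left, left, up, right, right, right, right, right, right, right, down, left, left, left, down, right, down, right, up, right, down, down, down, left, up, left, down, left, down, right, right, down, right, down, down
First turn direction: down

Solution:

┌───┬───────────────┐
│A ↓│↱ → → → → → → ↓│
├─╴ │ ╶─────┬─────╴ │
│↓ ↲│↑ ← ← ↰│↓ ← ← ↲│
│ ╶─┼─────┐ │ ╶─┬───┤
│↳ ↓│↱ ↓  │↑│↳ ↓│↱ ↓│
│ ╷ │ ╷ ╷ │ ├─┐ ╵ ╷ │
│ │↓│↑│↓│ │↑│ │↳ ↑│↓│
├─┘ │ │ ├─┘ ╵ ├───┤ │
│↓ ↲│↑│↓│↱ ↑  │↓ ↰│↓│
│ ╷ │ │ ╵ ┌─┬─┘ ╷ ╵ │
│↓│ │↑│↳ ↑│ │↓ ↲│↑ ↲│
│ └─┤ ├───┘ │ ╶─┴─┐ │
│↳ ↓│↑│     │↳ → ↓│ │
│ ╷ ╵ │ ┌─╴ └───┐ └─┤
│ │↳ ↑│ │       │↳ ↓│
│ ├───┘ │ ┌─────┤ ╷ │
│ │     │ │     │ │↓│
│ └─╴ ┌─┘ │ ╶───┴─┘ │
│     │   │        B│
└─────┴───┴─────────┘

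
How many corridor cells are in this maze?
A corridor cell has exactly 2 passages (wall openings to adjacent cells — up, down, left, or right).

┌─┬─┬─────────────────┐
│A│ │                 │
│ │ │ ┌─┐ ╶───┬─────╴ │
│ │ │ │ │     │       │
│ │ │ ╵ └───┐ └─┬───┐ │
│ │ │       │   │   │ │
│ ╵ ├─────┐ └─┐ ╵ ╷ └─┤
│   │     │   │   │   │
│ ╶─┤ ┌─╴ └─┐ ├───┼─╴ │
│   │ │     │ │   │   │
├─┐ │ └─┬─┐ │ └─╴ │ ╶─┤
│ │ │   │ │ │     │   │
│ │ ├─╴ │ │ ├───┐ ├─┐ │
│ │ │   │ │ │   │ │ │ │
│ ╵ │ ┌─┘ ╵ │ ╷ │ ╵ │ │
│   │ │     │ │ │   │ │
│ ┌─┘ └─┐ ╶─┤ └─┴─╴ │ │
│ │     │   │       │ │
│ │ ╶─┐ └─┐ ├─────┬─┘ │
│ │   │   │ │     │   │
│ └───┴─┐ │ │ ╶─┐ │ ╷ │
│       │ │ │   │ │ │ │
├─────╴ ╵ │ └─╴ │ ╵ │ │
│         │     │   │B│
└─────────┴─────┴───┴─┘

Counting cells with exactly 2 passages:
Total corridor cells: 105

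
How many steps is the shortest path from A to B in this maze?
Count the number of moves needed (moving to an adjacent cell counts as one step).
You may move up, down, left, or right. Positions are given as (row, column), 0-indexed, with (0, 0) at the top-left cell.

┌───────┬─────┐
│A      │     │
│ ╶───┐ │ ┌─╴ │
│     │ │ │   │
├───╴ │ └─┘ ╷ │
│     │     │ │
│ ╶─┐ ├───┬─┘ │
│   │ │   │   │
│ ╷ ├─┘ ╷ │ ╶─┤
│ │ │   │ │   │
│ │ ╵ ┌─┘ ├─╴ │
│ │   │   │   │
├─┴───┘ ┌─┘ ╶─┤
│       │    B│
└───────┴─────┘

Using BFS to find shortest path:
Start: (0, 0), End: (6, 6)
Path found:
(0,0) → (0,1) → (0,2) → (0,3) → (1,3) → (2,3) → (2,4) → (2,5) → (1,5) → (1,6) → (2,6) → (3,6) → (3,5) → (4,5) → (4,6) → (5,6) → (5,5) → (6,5) → (6,6)
Number of steps: 18

Solution:

┌───────┬─────┐
│A → → ↓│     │
│ ╶───┐ │ ┌─╴ │
│     │↓│ │↱ ↓│
├───╴ │ └─┘ ╷ │
│     │↳ → ↑│↓│
│ ╶─┐ ├───┬─┘ │
│   │ │   │↓ ↲│
│ ╷ ├─┘ ╷ │ ╶─┤
│ │ │   │ │↳ ↓│
│ │ ╵ ┌─┘ ├─╴ │
│ │   │   │↓ ↲│
├─┴───┘ ┌─┘ ╶─┤
│       │  ↳ B│
└───────┴─────┘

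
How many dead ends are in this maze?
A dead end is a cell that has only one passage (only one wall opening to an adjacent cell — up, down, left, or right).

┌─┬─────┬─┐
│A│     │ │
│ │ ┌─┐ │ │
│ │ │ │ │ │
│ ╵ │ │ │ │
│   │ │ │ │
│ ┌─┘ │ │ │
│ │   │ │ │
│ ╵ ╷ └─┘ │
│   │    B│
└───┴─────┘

Checking each cell for number of passages:

Dead ends found at positions:
  (0, 0)
  (0, 4)
  (1, 2)
  (3, 3)
Total dead ends: 4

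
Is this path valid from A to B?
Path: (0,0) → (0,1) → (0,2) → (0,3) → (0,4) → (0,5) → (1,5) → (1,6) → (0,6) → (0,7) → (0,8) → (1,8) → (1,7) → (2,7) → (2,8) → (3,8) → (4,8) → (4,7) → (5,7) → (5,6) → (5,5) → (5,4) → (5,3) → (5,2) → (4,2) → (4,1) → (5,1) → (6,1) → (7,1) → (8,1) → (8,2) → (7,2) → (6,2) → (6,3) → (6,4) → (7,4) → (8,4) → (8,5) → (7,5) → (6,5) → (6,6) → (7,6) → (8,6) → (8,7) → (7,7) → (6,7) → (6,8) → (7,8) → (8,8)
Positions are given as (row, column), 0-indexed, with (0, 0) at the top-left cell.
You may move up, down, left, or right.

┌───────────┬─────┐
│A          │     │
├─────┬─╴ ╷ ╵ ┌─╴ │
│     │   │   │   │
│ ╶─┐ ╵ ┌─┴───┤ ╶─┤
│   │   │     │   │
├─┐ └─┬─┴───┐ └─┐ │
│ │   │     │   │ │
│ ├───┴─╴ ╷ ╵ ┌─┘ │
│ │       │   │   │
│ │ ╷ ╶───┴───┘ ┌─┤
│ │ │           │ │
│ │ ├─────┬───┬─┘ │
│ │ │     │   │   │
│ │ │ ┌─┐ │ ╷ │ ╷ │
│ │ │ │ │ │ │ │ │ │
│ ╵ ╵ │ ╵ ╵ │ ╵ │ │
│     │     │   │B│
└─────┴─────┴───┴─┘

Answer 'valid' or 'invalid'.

Checking path validity:
Result: All consecutive moves are passable.

valid

Correct solution:

┌───────────┬─────┐
│A → → → → ↓│↱ → ↓│
├─────┬─╴ ╷ ╵ ┌─╴ │
│     │   │↳ ↑│↓ ↲│
│ ╶─┐ ╵ ┌─┴───┤ ╶─┤
│   │   │     │↳ ↓│
├─┐ └─┬─┴───┐ └─┐ │
│ │   │     │   │↓│
│ ├───┴─╴ ╷ ╵ ┌─┘ │
│ │↓ ↰    │   │↓ ↲│
│ │ ╷ ╶───┴───┘ ┌─┤
│ │↓│↑ ← ← ← ← ↲│ │
│ │ ├─────┬───┬─┘ │
│ │↓│↱ → ↓│↱ ↓│↱ ↓│
│ │ │ ┌─┐ │ ╷ │ ╷ │
│ │↓│↑│ │↓│↑│↓│↑│↓│
│ ╵ ╵ │ ╵ ╵ │ ╵ │ │
│  ↳ ↑│  ↳ ↑│↳ ↑│B│
└─────┴─────┴───┴─┘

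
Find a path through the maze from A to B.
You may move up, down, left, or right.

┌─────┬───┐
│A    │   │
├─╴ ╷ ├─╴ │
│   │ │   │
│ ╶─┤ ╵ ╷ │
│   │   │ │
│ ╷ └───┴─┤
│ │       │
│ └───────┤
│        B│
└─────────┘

Finding the shortest path through the maze:
Path length: 10 steps
Directions: right → down → left → down → down → down → right → right → right → right

Solution:

┌─────┬───┐
│A ↓  │   │
├─╴ ╷ ├─╴ │
│↓ ↲│ │   │
│ ╶─┤ ╵ ╷ │
│↓  │   │ │
│ ╷ └───┴─┤
│↓│       │
│ └───────┤
│↳ → → → B│
└─────────┘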